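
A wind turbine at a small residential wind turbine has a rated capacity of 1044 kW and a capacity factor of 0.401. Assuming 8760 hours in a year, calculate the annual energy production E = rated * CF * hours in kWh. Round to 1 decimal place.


Annual energy = rated_kW * capacity_factor * hours_per_year
Given: P_rated = 1044 kW, CF = 0.401, hours = 8760
E = 1044 * 0.401 * 8760
E = 3667321.4 kWh

3667321.4


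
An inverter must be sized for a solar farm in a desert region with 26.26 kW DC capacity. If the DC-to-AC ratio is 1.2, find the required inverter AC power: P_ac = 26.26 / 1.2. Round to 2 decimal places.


The inverter AC capacity is determined by the DC/AC ratio.
Given: P_dc = 26.26 kW, DC/AC ratio = 1.2
P_ac = P_dc / ratio = 26.26 / 1.2
P_ac = 21.88 kW

21.88


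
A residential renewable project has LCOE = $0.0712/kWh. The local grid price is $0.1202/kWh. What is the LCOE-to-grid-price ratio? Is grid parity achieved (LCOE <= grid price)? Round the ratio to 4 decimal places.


Compare LCOE to grid price:
  LCOE = $0.0712/kWh, Grid price = $0.1202/kWh
  Ratio = LCOE / grid_price = 0.0712 / 0.1202 = 0.5923
  Grid parity achieved (ratio <= 1)? yes

0.5923


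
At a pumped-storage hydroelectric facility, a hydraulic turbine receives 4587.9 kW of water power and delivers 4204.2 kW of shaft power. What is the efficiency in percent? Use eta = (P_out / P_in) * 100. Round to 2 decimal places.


Turbine efficiency = (output power / input power) * 100
eta = (4204.2 / 4587.9) * 100
eta = 91.64%

91.64


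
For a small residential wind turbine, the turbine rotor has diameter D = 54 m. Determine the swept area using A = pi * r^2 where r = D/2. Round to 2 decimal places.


Compute the rotor radius:
  r = D / 2 = 54 / 2 = 27.0 m
Calculate swept area:
  A = pi * r^2 = pi * 27.0^2
  A = 2290.22 m^2

2290.22


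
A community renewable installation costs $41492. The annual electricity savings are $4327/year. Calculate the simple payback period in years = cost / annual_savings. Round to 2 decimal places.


Simple payback period = initial cost / annual savings
Payback = 41492 / 4327
Payback = 9.59 years

9.59


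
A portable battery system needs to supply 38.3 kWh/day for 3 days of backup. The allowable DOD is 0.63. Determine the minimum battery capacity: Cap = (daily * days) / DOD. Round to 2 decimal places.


Total energy needed = daily * days = 38.3 * 3 = 114.9 kWh
Account for depth of discharge:
  Cap = total_energy / DOD = 114.9 / 0.63
  Cap = 182.38 kWh

182.38


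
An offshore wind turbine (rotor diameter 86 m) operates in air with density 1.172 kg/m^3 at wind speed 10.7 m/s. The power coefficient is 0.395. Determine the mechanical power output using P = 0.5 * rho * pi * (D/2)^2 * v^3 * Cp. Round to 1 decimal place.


Step 1 -- Compute swept area:
  A = pi * (D/2)^2 = pi * (86/2)^2 = 5808.8 m^2
Step 2 -- Apply wind power equation:
  P = 0.5 * rho * A * v^3 * Cp
  v^3 = 10.7^3 = 1225.043
  P = 0.5 * 1.172 * 5808.8 * 1225.043 * 0.395
  P = 1647148.8 W

1647148.8


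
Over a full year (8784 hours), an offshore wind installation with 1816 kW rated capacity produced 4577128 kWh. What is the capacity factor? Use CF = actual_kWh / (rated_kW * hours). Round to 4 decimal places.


Capacity factor = actual output / maximum possible output
Maximum possible = rated * hours = 1816 * 8784 = 15951744 kWh
CF = 4577128 / 15951744
CF = 0.2869

0.2869


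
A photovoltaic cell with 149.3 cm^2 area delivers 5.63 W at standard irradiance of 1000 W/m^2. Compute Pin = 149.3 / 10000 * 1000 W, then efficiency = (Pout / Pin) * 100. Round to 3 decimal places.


First compute the input power:
  Pin = area_cm2 / 10000 * G = 149.3 / 10000 * 1000 = 14.93 W
Then compute efficiency:
  Efficiency = (Pout / Pin) * 100 = (5.63 / 14.93) * 100
  Efficiency = 37.709%

37.709


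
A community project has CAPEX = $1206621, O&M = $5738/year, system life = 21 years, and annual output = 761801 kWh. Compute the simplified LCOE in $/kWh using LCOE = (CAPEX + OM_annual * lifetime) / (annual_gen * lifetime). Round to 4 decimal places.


Total cost = CAPEX + OM * lifetime = 1206621 + 5738 * 21 = 1206621 + 120498 = 1327119
Total generation = annual * lifetime = 761801 * 21 = 15997821 kWh
LCOE = 1327119 / 15997821
LCOE = 0.0830 $/kWh

0.0830


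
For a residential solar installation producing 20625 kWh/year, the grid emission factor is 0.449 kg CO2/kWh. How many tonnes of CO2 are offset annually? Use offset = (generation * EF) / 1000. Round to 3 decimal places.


CO2 offset in kg = generation * emission_factor
CO2 offset = 20625 * 0.449 = 9260.63 kg
Convert to tonnes:
  CO2 offset = 9260.63 / 1000 = 9.261 tonnes

9.261


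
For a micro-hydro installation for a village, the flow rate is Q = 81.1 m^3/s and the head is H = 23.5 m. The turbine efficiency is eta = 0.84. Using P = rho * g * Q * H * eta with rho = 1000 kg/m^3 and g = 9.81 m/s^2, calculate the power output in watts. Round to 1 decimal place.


Apply the hydropower formula P = rho * g * Q * H * eta
rho * g = 1000 * 9.81 = 9810.0
P = 9810.0 * 81.1 * 23.5 * 0.84
P = 15704966.3 W

15704966.3


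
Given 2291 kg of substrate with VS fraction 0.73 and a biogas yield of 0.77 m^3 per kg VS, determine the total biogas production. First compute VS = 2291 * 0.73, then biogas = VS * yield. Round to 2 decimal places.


Compute volatile solids:
  VS = mass * VS_fraction = 2291 * 0.73 = 1672.43 kg
Calculate biogas volume:
  Biogas = VS * specific_yield = 1672.43 * 0.77
  Biogas = 1287.77 m^3

1287.77


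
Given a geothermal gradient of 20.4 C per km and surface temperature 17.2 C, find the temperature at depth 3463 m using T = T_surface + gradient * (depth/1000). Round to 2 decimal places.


Convert depth to km: 3463 / 1000 = 3.463 km
Temperature increase = gradient * depth_km = 20.4 * 3.463 = 70.65 C
Temperature at depth = T_surface + delta_T = 17.2 + 70.65
T = 87.85 C

87.85


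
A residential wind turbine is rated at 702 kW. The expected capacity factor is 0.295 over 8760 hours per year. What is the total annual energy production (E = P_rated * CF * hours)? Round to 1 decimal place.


Annual energy = rated_kW * capacity_factor * hours_per_year
Given: P_rated = 702 kW, CF = 0.295, hours = 8760
E = 702 * 0.295 * 8760
E = 1814108.4 kWh

1814108.4


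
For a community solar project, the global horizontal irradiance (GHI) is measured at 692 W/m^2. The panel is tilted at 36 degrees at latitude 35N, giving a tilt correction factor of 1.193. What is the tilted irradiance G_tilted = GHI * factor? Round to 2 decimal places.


Identify the given values:
  GHI = 692 W/m^2, tilt correction factor = 1.193
Apply the formula G_tilted = GHI * factor:
  G_tilted = 692 * 1.193
  G_tilted = 825.56 W/m^2

825.56


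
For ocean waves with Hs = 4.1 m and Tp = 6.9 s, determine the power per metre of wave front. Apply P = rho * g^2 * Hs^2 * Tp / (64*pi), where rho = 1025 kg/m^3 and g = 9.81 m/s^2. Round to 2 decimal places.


Apply wave power formula:
  g^2 = 9.81^2 = 96.2361
  Hs^2 = 4.1^2 = 16.81
  Numerator = rho * g^2 * Hs^2 * Tp = 1025 * 96.2361 * 16.81 * 6.9 = 11441387.23
  Denominator = 64 * pi = 201.0619
  P = 11441387.23 / 201.0619 = 56904.79 W/m

56904.79


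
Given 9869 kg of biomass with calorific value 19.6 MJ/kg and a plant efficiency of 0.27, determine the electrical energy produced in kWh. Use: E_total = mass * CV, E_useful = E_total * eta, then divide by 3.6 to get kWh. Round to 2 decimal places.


Total energy = mass * CV = 9869 * 19.6 = 193432.4 MJ
Useful energy = total * eta = 193432.4 * 0.27 = 52226.75 MJ
Convert to kWh: 52226.75 / 3.6
Useful energy = 14507.43 kWh

14507.43


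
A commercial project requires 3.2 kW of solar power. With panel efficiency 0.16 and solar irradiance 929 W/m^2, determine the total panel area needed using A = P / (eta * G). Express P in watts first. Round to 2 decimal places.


Convert target power to watts: P = 3.2 * 1000 = 3200.0 W
Compute denominator: eta * G = 0.16 * 929 = 148.64
Required area A = P / (eta * G) = 3200.0 / 148.64
A = 21.53 m^2

21.53


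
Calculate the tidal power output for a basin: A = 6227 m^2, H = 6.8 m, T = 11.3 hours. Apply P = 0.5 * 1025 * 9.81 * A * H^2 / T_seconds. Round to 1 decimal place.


Convert period to seconds: T = 11.3 * 3600 = 40680.0 s
H^2 = 6.8^2 = 46.24
P = 0.5 * rho * g * A * H^2 / T
P = 0.5 * 1025 * 9.81 * 6227 * 46.24 / 40680.0
P = 35586.0 W

35586.0


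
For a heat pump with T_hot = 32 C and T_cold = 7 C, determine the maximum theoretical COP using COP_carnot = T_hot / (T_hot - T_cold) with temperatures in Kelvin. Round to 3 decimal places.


Convert to Kelvin:
  T_hot = 32 + 273.15 = 305.15 K
  T_cold = 7 + 273.15 = 280.15 K
Apply Carnot COP formula:
  COP = T_hot_K / (T_hot_K - T_cold_K) = 305.15 / 25.0
  COP = 12.206

12.206


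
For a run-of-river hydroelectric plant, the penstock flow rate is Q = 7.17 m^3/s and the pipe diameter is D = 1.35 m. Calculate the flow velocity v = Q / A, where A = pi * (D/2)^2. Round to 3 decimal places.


Compute pipe cross-sectional area:
  A = pi * (D/2)^2 = pi * (1.35/2)^2 = 1.4314 m^2
Calculate velocity:
  v = Q / A = 7.17 / 1.4314
  v = 5.009 m/s

5.009


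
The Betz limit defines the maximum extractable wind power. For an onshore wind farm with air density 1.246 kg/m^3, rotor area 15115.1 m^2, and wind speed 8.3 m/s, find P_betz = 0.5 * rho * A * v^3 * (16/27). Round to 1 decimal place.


The Betz coefficient Cp_max = 16/27 = 0.5926
v^3 = 8.3^3 = 571.787
P_betz = 0.5 * rho * A * v^3 * Cp_max
P_betz = 0.5 * 1.246 * 15115.1 * 571.787 * 0.5926
P_betz = 3190726.4 W

3190726.4


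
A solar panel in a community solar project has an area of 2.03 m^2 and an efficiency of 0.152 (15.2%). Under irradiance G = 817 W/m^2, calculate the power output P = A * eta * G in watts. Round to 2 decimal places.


Use the solar power formula P = A * eta * G.
Given: A = 2.03 m^2, eta = 0.152, G = 817 W/m^2
P = 2.03 * 0.152 * 817
P = 252.09 W

252.09


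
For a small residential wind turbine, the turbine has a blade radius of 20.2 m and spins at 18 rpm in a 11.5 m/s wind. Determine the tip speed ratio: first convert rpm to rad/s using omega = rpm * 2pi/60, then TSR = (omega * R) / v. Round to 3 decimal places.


Convert rotational speed to rad/s:
  omega = 18 * 2 * pi / 60 = 1.885 rad/s
Compute tip speed:
  v_tip = omega * R = 1.885 * 20.2 = 38.076 m/s
Tip speed ratio:
  TSR = v_tip / v_wind = 38.076 / 11.5 = 3.311

3.311


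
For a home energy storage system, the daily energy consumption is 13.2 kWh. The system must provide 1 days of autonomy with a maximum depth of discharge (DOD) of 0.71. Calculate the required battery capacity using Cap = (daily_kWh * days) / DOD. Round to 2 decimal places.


Total energy needed = daily * days = 13.2 * 1 = 13.2 kWh
Account for depth of discharge:
  Cap = total_energy / DOD = 13.2 / 0.71
  Cap = 18.59 kWh

18.59


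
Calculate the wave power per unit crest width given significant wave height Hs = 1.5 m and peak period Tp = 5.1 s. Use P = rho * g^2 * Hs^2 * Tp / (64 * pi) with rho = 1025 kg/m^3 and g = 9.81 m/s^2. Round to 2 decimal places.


Apply wave power formula:
  g^2 = 9.81^2 = 96.2361
  Hs^2 = 1.5^2 = 2.25
  Numerator = rho * g^2 * Hs^2 * Tp = 1025 * 96.2361 * 2.25 * 5.1 = 1131916.98
  Denominator = 64 * pi = 201.0619
  P = 1131916.98 / 201.0619 = 5629.69 W/m

5629.69


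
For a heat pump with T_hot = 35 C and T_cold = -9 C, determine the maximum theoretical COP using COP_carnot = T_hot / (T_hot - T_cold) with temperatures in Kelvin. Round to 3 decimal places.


Convert to Kelvin:
  T_hot = 35 + 273.15 = 308.15 K
  T_cold = -9 + 273.15 = 264.15 K
Apply Carnot COP formula:
  COP = T_hot_K / (T_hot_K - T_cold_K) = 308.15 / 44.0
  COP = 7.003

7.003


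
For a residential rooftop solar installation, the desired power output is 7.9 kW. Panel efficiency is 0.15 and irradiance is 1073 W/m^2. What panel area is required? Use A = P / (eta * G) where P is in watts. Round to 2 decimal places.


Convert target power to watts: P = 7.9 * 1000 = 7900.0 W
Compute denominator: eta * G = 0.15 * 1073 = 160.95
Required area A = P / (eta * G) = 7900.0 / 160.95
A = 49.08 m^2

49.08


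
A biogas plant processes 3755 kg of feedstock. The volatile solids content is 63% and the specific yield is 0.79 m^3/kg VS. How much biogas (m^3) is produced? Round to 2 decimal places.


Compute volatile solids:
  VS = mass * VS_fraction = 3755 * 0.63 = 2365.65 kg
Calculate biogas volume:
  Biogas = VS * specific_yield = 2365.65 * 0.79
  Biogas = 1868.86 m^3

1868.86


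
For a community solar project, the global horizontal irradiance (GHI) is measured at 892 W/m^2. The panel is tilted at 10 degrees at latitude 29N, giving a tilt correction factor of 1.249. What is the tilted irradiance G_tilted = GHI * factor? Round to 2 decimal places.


Identify the given values:
  GHI = 892 W/m^2, tilt correction factor = 1.249
Apply the formula G_tilted = GHI * factor:
  G_tilted = 892 * 1.249
  G_tilted = 1114.11 W/m^2

1114.11


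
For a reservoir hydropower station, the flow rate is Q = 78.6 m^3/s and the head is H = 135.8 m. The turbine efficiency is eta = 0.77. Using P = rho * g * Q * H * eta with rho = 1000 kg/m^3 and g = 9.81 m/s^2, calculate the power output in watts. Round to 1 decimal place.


Apply the hydropower formula P = rho * g * Q * H * eta
rho * g = 1000 * 9.81 = 9810.0
P = 9810.0 * 78.6 * 135.8 * 0.77
P = 80627287.4 W

80627287.4


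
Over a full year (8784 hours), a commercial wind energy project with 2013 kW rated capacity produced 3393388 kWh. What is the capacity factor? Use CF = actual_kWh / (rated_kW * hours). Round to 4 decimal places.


Capacity factor = actual output / maximum possible output
Maximum possible = rated * hours = 2013 * 8784 = 17682192 kWh
CF = 3393388 / 17682192
CF = 0.1919

0.1919


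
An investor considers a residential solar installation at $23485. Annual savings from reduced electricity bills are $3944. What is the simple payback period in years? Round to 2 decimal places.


Simple payback period = initial cost / annual savings
Payback = 23485 / 3944
Payback = 5.95 years

5.95


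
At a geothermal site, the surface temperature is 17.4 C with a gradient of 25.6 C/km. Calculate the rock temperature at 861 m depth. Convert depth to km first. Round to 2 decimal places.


Convert depth to km: 861 / 1000 = 0.861 km
Temperature increase = gradient * depth_km = 25.6 * 0.861 = 22.04 C
Temperature at depth = T_surface + delta_T = 17.4 + 22.04
T = 39.44 C

39.44


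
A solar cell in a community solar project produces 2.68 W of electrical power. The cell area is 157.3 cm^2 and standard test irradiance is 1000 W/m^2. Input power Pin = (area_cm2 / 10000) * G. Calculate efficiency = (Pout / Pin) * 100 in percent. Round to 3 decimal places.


First compute the input power:
  Pin = area_cm2 / 10000 * G = 157.3 / 10000 * 1000 = 15.73 W
Then compute efficiency:
  Efficiency = (Pout / Pin) * 100 = (2.68 / 15.73) * 100
  Efficiency = 17.038%

17.038


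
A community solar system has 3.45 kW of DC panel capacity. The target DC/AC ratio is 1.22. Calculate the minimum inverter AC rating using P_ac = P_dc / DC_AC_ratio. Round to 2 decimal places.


The inverter AC capacity is determined by the DC/AC ratio.
Given: P_dc = 3.45 kW, DC/AC ratio = 1.22
P_ac = P_dc / ratio = 3.45 / 1.22
P_ac = 2.83 kW

2.83


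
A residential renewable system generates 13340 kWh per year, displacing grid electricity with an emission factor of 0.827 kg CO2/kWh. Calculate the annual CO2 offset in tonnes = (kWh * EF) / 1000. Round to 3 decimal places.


CO2 offset in kg = generation * emission_factor
CO2 offset = 13340 * 0.827 = 11032.18 kg
Convert to tonnes:
  CO2 offset = 11032.18 / 1000 = 11.032 tonnes

11.032


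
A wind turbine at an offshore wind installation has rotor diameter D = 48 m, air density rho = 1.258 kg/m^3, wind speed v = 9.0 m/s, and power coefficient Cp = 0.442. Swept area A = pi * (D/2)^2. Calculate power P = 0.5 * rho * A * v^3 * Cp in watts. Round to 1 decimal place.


Step 1 -- Compute swept area:
  A = pi * (D/2)^2 = pi * (48/2)^2 = 1809.56 m^2
Step 2 -- Apply wind power equation:
  P = 0.5 * rho * A * v^3 * Cp
  v^3 = 9.0^3 = 729.0
  P = 0.5 * 1.258 * 1809.56 * 729.0 * 0.442
  P = 366752.3 W

366752.3


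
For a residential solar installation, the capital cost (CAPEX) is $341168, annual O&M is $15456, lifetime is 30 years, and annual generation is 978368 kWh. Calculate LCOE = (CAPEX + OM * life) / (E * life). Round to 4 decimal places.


Total cost = CAPEX + OM * lifetime = 341168 + 15456 * 30 = 341168 + 463680 = 804848
Total generation = annual * lifetime = 978368 * 30 = 29351040 kWh
LCOE = 804848 / 29351040
LCOE = 0.0274 $/kWh

0.0274


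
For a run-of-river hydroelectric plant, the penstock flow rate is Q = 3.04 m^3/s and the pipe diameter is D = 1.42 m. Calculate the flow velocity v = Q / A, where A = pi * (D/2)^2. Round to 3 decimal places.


Compute pipe cross-sectional area:
  A = pi * (D/2)^2 = pi * (1.42/2)^2 = 1.5837 m^2
Calculate velocity:
  v = Q / A = 3.04 / 1.5837
  v = 1.920 m/s

1.920


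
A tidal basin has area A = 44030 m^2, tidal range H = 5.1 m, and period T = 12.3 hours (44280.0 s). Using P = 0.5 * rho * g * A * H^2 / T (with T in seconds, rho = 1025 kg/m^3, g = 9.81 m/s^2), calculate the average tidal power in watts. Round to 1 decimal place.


Convert period to seconds: T = 12.3 * 3600 = 44280.0 s
H^2 = 5.1^2 = 26.01
P = 0.5 * rho * g * A * H^2 / T
P = 0.5 * 1025 * 9.81 * 44030 * 26.01 / 44280.0
P = 130030.2 W

130030.2


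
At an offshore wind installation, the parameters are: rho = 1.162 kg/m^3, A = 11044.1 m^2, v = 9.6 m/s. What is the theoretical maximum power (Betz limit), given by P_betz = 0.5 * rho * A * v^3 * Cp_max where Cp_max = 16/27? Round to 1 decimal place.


The Betz coefficient Cp_max = 16/27 = 0.5926
v^3 = 9.6^3 = 884.736
P_betz = 0.5 * rho * A * v^3 * Cp_max
P_betz = 0.5 * 1.162 * 11044.1 * 884.736 * 0.5926
P_betz = 3364158.0 W

3364158.0


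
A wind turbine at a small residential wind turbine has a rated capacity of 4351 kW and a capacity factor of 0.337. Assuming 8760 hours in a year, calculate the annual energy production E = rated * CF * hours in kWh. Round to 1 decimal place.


Annual energy = rated_kW * capacity_factor * hours_per_year
Given: P_rated = 4351 kW, CF = 0.337, hours = 8760
E = 4351 * 0.337 * 8760
E = 12844674.1 kWh

12844674.1


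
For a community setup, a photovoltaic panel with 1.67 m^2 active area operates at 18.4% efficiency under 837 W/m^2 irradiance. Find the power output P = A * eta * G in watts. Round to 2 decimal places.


Use the solar power formula P = A * eta * G.
Given: A = 1.67 m^2, eta = 0.184, G = 837 W/m^2
P = 1.67 * 0.184 * 837
P = 257.19 W

257.19


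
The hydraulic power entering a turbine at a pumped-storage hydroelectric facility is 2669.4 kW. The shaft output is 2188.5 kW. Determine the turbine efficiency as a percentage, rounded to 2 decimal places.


Turbine efficiency = (output power / input power) * 100
eta = (2188.5 / 2669.4) * 100
eta = 81.98%

81.98


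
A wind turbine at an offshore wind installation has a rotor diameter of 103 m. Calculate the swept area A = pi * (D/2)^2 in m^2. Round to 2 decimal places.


Compute the rotor radius:
  r = D / 2 = 103 / 2 = 51.5 m
Calculate swept area:
  A = pi * r^2 = pi * 51.5^2
  A = 8332.29 m^2

8332.29


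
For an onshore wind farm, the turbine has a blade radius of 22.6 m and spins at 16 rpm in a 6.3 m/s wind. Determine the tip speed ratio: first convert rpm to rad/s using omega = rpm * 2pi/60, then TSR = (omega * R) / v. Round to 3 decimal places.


Convert rotational speed to rad/s:
  omega = 16 * 2 * pi / 60 = 1.6755 rad/s
Compute tip speed:
  v_tip = omega * R = 1.6755 * 22.6 = 37.867 m/s
Tip speed ratio:
  TSR = v_tip / v_wind = 37.867 / 6.3 = 6.011

6.011


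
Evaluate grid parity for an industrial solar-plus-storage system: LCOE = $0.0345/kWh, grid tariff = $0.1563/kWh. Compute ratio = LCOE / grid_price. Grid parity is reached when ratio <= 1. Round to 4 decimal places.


Compare LCOE to grid price:
  LCOE = $0.0345/kWh, Grid price = $0.1563/kWh
  Ratio = LCOE / grid_price = 0.0345 / 0.1563 = 0.2207
  Grid parity achieved (ratio <= 1)? yes

0.2207


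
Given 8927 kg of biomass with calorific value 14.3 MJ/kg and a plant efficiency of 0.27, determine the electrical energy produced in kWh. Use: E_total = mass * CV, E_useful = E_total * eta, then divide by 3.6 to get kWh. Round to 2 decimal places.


Total energy = mass * CV = 8927 * 14.3 = 127656.1 MJ
Useful energy = total * eta = 127656.1 * 0.27 = 34467.15 MJ
Convert to kWh: 34467.15 / 3.6
Useful energy = 9574.21 kWh

9574.21


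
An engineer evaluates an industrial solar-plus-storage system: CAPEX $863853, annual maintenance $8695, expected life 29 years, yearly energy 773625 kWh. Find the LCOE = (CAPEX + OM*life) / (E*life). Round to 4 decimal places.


Total cost = CAPEX + OM * lifetime = 863853 + 8695 * 29 = 863853 + 252155 = 1116008
Total generation = annual * lifetime = 773625 * 29 = 22435125 kWh
LCOE = 1116008 / 22435125
LCOE = 0.0497 $/kWh

0.0497


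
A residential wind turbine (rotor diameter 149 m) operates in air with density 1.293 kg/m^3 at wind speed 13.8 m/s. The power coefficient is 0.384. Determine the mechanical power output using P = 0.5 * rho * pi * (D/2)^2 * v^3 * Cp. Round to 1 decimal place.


Step 1 -- Compute swept area:
  A = pi * (D/2)^2 = pi * (149/2)^2 = 17436.62 m^2
Step 2 -- Apply wind power equation:
  P = 0.5 * rho * A * v^3 * Cp
  v^3 = 13.8^3 = 2628.072
  P = 0.5 * 1.293 * 17436.62 * 2628.072 * 0.384
  P = 11376258.0 W

11376258.0


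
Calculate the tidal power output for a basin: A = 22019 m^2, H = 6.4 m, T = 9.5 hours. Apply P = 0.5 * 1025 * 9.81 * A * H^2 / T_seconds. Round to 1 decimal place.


Convert period to seconds: T = 9.5 * 3600 = 34200.0 s
H^2 = 6.4^2 = 40.96
P = 0.5 * rho * g * A * H^2 / T
P = 0.5 * 1025 * 9.81 * 22019 * 40.96 / 34200.0
P = 132585.0 W

132585.0


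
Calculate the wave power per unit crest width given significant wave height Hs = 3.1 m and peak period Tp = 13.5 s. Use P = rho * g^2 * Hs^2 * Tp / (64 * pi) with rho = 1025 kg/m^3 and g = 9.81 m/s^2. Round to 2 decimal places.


Apply wave power formula:
  g^2 = 9.81^2 = 96.2361
  Hs^2 = 3.1^2 = 9.61
  Numerator = rho * g^2 * Hs^2 * Tp = 1025 * 96.2361 * 9.61 * 13.5 = 12797320.19
  Denominator = 64 * pi = 201.0619
  P = 12797320.19 / 201.0619 = 63648.65 W/m

63648.65


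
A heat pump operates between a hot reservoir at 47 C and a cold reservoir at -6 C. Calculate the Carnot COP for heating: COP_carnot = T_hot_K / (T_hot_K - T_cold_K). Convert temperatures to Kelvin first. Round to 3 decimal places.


Convert to Kelvin:
  T_hot = 47 + 273.15 = 320.15 K
  T_cold = -6 + 273.15 = 267.15 K
Apply Carnot COP formula:
  COP = T_hot_K / (T_hot_K - T_cold_K) = 320.15 / 53.0
  COP = 6.041

6.041


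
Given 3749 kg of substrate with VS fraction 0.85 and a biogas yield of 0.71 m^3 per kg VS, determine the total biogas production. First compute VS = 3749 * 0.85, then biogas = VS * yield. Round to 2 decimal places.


Compute volatile solids:
  VS = mass * VS_fraction = 3749 * 0.85 = 3186.65 kg
Calculate biogas volume:
  Biogas = VS * specific_yield = 3186.65 * 0.71
  Biogas = 2262.52 m^3

2262.52


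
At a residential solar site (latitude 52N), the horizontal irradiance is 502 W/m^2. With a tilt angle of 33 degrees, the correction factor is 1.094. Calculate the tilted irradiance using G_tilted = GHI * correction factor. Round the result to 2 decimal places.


Identify the given values:
  GHI = 502 W/m^2, tilt correction factor = 1.094
Apply the formula G_tilted = GHI * factor:
  G_tilted = 502 * 1.094
  G_tilted = 549.19 W/m^2

549.19


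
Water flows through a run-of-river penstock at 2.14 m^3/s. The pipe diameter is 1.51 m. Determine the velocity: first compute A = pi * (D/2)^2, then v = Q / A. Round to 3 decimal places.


Compute pipe cross-sectional area:
  A = pi * (D/2)^2 = pi * (1.51/2)^2 = 1.7908 m^2
Calculate velocity:
  v = Q / A = 2.14 / 1.7908
  v = 1.195 m/s

1.195


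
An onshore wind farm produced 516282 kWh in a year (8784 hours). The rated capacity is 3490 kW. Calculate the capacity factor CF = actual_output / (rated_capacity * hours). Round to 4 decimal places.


Capacity factor = actual output / maximum possible output
Maximum possible = rated * hours = 3490 * 8784 = 30656160 kWh
CF = 516282 / 30656160
CF = 0.0168

0.0168


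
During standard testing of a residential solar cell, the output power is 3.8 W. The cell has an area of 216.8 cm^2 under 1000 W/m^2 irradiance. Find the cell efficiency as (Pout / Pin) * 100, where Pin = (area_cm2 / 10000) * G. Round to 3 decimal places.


First compute the input power:
  Pin = area_cm2 / 10000 * G = 216.8 / 10000 * 1000 = 21.68 W
Then compute efficiency:
  Efficiency = (Pout / Pin) * 100 = (3.8 / 21.68) * 100
  Efficiency = 17.528%

17.528


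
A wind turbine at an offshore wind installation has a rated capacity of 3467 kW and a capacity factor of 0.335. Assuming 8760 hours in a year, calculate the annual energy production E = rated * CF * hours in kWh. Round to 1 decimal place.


Annual energy = rated_kW * capacity_factor * hours_per_year
Given: P_rated = 3467 kW, CF = 0.335, hours = 8760
E = 3467 * 0.335 * 8760
E = 10174258.2 kWh

10174258.2


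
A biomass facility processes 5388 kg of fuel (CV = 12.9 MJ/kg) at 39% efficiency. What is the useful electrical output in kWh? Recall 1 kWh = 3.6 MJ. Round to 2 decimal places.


Total energy = mass * CV = 5388 * 12.9 = 69505.2 MJ
Useful energy = total * eta = 69505.2 * 0.39 = 27107.03 MJ
Convert to kWh: 27107.03 / 3.6
Useful energy = 7529.73 kWh

7529.73


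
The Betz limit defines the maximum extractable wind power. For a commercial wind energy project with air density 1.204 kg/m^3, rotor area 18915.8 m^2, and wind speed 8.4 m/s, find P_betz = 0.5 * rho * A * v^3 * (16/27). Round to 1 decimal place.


The Betz coefficient Cp_max = 16/27 = 0.5926
v^3 = 8.4^3 = 592.704
P_betz = 0.5 * rho * A * v^3 * Cp_max
P_betz = 0.5 * 1.204 * 18915.8 * 592.704 * 0.5926
P_betz = 3999588.2 W

3999588.2


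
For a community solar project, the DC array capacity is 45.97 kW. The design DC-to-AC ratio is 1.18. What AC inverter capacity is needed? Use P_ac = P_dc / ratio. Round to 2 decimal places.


The inverter AC capacity is determined by the DC/AC ratio.
Given: P_dc = 45.97 kW, DC/AC ratio = 1.18
P_ac = P_dc / ratio = 45.97 / 1.18
P_ac = 38.96 kW

38.96


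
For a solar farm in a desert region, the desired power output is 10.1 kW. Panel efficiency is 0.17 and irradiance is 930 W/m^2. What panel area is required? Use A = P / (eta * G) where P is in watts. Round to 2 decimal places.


Convert target power to watts: P = 10.1 * 1000 = 10100.0 W
Compute denominator: eta * G = 0.17 * 930 = 158.1
Required area A = P / (eta * G) = 10100.0 / 158.1
A = 63.88 m^2

63.88


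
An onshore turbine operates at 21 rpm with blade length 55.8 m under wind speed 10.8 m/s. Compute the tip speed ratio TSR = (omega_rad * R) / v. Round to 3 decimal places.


Convert rotational speed to rad/s:
  omega = 21 * 2 * pi / 60 = 2.1991 rad/s
Compute tip speed:
  v_tip = omega * R = 2.1991 * 55.8 = 122.711 m/s
Tip speed ratio:
  TSR = v_tip / v_wind = 122.711 / 10.8 = 11.362

11.362


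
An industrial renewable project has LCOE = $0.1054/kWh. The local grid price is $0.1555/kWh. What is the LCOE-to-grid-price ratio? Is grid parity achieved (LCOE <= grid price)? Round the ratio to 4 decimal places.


Compare LCOE to grid price:
  LCOE = $0.1054/kWh, Grid price = $0.1555/kWh
  Ratio = LCOE / grid_price = 0.1054 / 0.1555 = 0.6778
  Grid parity achieved (ratio <= 1)? yes

0.6778


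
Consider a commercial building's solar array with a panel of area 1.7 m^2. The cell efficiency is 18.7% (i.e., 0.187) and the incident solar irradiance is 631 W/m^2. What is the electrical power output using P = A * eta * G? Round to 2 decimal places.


Use the solar power formula P = A * eta * G.
Given: A = 1.7 m^2, eta = 0.187, G = 631 W/m^2
P = 1.7 * 0.187 * 631
P = 200.59 W

200.59


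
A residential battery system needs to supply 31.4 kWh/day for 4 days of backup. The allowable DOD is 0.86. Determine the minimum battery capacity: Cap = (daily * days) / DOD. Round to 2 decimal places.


Total energy needed = daily * days = 31.4 * 4 = 125.6 kWh
Account for depth of discharge:
  Cap = total_energy / DOD = 125.6 / 0.86
  Cap = 146.05 kWh

146.05


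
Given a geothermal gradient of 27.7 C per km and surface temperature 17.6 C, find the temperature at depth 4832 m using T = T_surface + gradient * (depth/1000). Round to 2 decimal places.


Convert depth to km: 4832 / 1000 = 4.832 km
Temperature increase = gradient * depth_km = 27.7 * 4.832 = 133.85 C
Temperature at depth = T_surface + delta_T = 17.6 + 133.85
T = 151.45 C

151.45


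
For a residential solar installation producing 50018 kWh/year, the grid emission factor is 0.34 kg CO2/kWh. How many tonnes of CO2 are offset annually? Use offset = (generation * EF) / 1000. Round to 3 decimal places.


CO2 offset in kg = generation * emission_factor
CO2 offset = 50018 * 0.34 = 17006.12 kg
Convert to tonnes:
  CO2 offset = 17006.12 / 1000 = 17.006 tonnes

17.006


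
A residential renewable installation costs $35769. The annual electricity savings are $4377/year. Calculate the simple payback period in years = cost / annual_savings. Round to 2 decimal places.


Simple payback period = initial cost / annual savings
Payback = 35769 / 4377
Payback = 8.17 years

8.17


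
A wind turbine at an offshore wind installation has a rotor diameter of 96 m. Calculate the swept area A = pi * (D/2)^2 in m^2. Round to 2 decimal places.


Compute the rotor radius:
  r = D / 2 = 96 / 2 = 48.0 m
Calculate swept area:
  A = pi * r^2 = pi * 48.0^2
  A = 7238.23 m^2

7238.23


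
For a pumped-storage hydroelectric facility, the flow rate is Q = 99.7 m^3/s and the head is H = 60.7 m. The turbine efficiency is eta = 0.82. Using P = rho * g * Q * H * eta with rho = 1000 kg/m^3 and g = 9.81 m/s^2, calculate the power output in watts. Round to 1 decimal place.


Apply the hydropower formula P = rho * g * Q * H * eta
rho * g = 1000 * 9.81 = 9810.0
P = 9810.0 * 99.7 * 60.7 * 0.82
P = 48681809.1 W

48681809.1


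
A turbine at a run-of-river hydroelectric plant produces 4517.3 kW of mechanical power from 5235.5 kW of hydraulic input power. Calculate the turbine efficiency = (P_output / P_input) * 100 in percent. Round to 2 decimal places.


Turbine efficiency = (output power / input power) * 100
eta = (4517.3 / 5235.5) * 100
eta = 86.28%

86.28


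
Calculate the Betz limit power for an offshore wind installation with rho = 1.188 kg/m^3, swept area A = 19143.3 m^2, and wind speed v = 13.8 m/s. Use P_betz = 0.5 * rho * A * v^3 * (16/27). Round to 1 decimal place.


The Betz coefficient Cp_max = 16/27 = 0.5926
v^3 = 13.8^3 = 2628.072
P_betz = 0.5 * rho * A * v^3 * Cp_max
P_betz = 0.5 * 1.188 * 19143.3 * 2628.072 * 0.5926
P_betz = 17709109.7 W

17709109.7


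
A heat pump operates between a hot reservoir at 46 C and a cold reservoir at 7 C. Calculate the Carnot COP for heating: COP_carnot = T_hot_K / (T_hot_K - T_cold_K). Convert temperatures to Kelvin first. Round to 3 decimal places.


Convert to Kelvin:
  T_hot = 46 + 273.15 = 319.15 K
  T_cold = 7 + 273.15 = 280.15 K
Apply Carnot COP formula:
  COP = T_hot_K / (T_hot_K - T_cold_K) = 319.15 / 39.0
  COP = 8.183

8.183


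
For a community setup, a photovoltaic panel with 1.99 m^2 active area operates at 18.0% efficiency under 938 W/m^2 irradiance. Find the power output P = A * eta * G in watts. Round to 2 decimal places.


Use the solar power formula P = A * eta * G.
Given: A = 1.99 m^2, eta = 0.18, G = 938 W/m^2
P = 1.99 * 0.18 * 938
P = 335.99 W

335.99


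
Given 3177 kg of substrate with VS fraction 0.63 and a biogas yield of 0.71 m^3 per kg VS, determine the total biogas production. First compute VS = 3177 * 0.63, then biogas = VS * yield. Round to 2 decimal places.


Compute volatile solids:
  VS = mass * VS_fraction = 3177 * 0.63 = 2001.51 kg
Calculate biogas volume:
  Biogas = VS * specific_yield = 2001.51 * 0.71
  Biogas = 1421.07 m^3

1421.07


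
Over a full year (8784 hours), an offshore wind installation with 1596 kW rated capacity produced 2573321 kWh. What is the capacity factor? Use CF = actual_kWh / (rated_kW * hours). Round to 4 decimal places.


Capacity factor = actual output / maximum possible output
Maximum possible = rated * hours = 1596 * 8784 = 14019264 kWh
CF = 2573321 / 14019264
CF = 0.1836

0.1836


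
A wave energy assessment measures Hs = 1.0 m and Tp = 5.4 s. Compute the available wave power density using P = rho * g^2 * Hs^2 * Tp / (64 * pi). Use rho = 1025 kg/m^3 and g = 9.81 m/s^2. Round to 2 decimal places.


Apply wave power formula:
  g^2 = 9.81^2 = 96.2361
  Hs^2 = 1.0^2 = 1.0
  Numerator = rho * g^2 * Hs^2 * Tp = 1025 * 96.2361 * 1.0 * 5.4 = 532666.81
  Denominator = 64 * pi = 201.0619
  P = 532666.81 / 201.0619 = 2649.27 W/m

2649.27


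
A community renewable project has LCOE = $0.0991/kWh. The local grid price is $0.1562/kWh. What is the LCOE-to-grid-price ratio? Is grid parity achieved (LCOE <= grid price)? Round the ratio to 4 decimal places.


Compare LCOE to grid price:
  LCOE = $0.0991/kWh, Grid price = $0.1562/kWh
  Ratio = LCOE / grid_price = 0.0991 / 0.1562 = 0.6344
  Grid parity achieved (ratio <= 1)? yes

0.6344


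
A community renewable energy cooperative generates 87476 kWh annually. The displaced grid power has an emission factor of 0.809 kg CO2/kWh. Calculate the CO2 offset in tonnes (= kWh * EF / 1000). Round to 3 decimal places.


CO2 offset in kg = generation * emission_factor
CO2 offset = 87476 * 0.809 = 70768.08 kg
Convert to tonnes:
  CO2 offset = 70768.08 / 1000 = 70.768 tonnes

70.768


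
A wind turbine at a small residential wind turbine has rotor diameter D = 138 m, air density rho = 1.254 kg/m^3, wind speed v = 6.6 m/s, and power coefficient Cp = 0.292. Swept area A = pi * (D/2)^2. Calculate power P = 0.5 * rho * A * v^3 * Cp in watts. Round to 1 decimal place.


Step 1 -- Compute swept area:
  A = pi * (D/2)^2 = pi * (138/2)^2 = 14957.12 m^2
Step 2 -- Apply wind power equation:
  P = 0.5 * rho * A * v^3 * Cp
  v^3 = 6.6^3 = 287.496
  P = 0.5 * 1.254 * 14957.12 * 287.496 * 0.292
  P = 787281.9 W

787281.9


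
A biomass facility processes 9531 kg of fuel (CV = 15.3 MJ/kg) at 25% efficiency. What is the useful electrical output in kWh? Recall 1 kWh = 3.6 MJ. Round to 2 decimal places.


Total energy = mass * CV = 9531 * 15.3 = 145824.3 MJ
Useful energy = total * eta = 145824.3 * 0.25 = 36456.08 MJ
Convert to kWh: 36456.08 / 3.6
Useful energy = 10126.69 kWh

10126.69


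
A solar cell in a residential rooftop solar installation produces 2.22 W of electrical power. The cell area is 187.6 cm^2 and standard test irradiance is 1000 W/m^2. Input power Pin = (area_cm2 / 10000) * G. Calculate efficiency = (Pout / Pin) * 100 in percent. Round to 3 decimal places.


First compute the input power:
  Pin = area_cm2 / 10000 * G = 187.6 / 10000 * 1000 = 18.76 W
Then compute efficiency:
  Efficiency = (Pout / Pin) * 100 = (2.22 / 18.76) * 100
  Efficiency = 11.834%

11.834


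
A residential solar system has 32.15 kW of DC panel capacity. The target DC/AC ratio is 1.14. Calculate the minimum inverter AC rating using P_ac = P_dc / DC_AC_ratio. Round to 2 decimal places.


The inverter AC capacity is determined by the DC/AC ratio.
Given: P_dc = 32.15 kW, DC/AC ratio = 1.14
P_ac = P_dc / ratio = 32.15 / 1.14
P_ac = 28.20 kW

28.20


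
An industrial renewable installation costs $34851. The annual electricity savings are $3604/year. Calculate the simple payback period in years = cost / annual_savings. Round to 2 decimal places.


Simple payback period = initial cost / annual savings
Payback = 34851 / 3604
Payback = 9.67 years

9.67


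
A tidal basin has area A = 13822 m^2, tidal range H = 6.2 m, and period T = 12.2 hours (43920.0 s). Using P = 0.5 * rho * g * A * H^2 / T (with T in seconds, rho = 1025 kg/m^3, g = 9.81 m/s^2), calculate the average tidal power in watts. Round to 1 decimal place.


Convert period to seconds: T = 12.2 * 3600 = 43920.0 s
H^2 = 6.2^2 = 38.44
P = 0.5 * rho * g * A * H^2 / T
P = 0.5 * 1025 * 9.81 * 13822 * 38.44 / 43920.0
P = 60821.2 W

60821.2


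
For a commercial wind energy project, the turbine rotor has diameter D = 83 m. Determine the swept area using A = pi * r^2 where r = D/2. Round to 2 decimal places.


Compute the rotor radius:
  r = D / 2 = 83 / 2 = 41.5 m
Calculate swept area:
  A = pi * r^2 = pi * 41.5^2
  A = 5410.61 m^2

5410.61


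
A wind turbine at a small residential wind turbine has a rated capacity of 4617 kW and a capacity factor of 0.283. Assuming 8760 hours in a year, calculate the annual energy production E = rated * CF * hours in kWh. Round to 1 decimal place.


Annual energy = rated_kW * capacity_factor * hours_per_year
Given: P_rated = 4617 kW, CF = 0.283, hours = 8760
E = 4617 * 0.283 * 8760
E = 11445912.4 kWh

11445912.4


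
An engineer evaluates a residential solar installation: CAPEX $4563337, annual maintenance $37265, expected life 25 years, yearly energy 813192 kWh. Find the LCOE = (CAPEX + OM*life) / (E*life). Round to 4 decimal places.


Total cost = CAPEX + OM * lifetime = 4563337 + 37265 * 25 = 4563337 + 931625 = 5494962
Total generation = annual * lifetime = 813192 * 25 = 20329800 kWh
LCOE = 5494962 / 20329800
LCOE = 0.2703 $/kWh

0.2703


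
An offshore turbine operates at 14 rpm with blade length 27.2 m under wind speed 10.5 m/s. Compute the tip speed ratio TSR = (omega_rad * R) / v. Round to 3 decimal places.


Convert rotational speed to rad/s:
  omega = 14 * 2 * pi / 60 = 1.4661 rad/s
Compute tip speed:
  v_tip = omega * R = 1.4661 * 27.2 = 39.877 m/s
Tip speed ratio:
  TSR = v_tip / v_wind = 39.877 / 10.5 = 3.798

3.798


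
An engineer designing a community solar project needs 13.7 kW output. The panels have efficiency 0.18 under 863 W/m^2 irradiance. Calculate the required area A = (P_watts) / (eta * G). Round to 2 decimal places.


Convert target power to watts: P = 13.7 * 1000 = 13700.0 W
Compute denominator: eta * G = 0.18 * 863 = 155.34
Required area A = P / (eta * G) = 13700.0 / 155.34
A = 88.19 m^2

88.19


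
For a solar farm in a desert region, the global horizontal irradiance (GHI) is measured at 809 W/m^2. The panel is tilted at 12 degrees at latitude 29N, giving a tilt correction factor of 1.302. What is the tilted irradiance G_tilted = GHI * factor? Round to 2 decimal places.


Identify the given values:
  GHI = 809 W/m^2, tilt correction factor = 1.302
Apply the formula G_tilted = GHI * factor:
  G_tilted = 809 * 1.302
  G_tilted = 1053.32 W/m^2

1053.32


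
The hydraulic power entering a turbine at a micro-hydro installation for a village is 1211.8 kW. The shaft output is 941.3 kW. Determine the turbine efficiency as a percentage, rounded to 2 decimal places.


Turbine efficiency = (output power / input power) * 100
eta = (941.3 / 1211.8) * 100
eta = 77.68%

77.68


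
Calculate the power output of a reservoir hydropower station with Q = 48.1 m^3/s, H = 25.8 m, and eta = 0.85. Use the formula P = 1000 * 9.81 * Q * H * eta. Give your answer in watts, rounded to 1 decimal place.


Apply the hydropower formula P = rho * g * Q * H * eta
rho * g = 1000 * 9.81 = 9810.0
P = 9810.0 * 48.1 * 25.8 * 0.85
P = 10347911.7 W

10347911.7


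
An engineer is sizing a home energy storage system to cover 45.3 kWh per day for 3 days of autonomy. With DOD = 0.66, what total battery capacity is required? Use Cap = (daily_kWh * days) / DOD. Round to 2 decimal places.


Total energy needed = daily * days = 45.3 * 3 = 135.9 kWh
Account for depth of discharge:
  Cap = total_energy / DOD = 135.9 / 0.66
  Cap = 205.91 kWh

205.91
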